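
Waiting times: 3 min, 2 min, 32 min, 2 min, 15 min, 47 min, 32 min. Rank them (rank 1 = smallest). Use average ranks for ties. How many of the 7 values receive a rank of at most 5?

Sorted (ascending): 2, 2, 3, 15, 32, 32, 47
The 2 values of 2 occupy positions 1–2 → average rank (1+2)/2 = 1.5.
The 2 values of 32 occupy positions 5–6 → average rank (5+6)/2 = 5.5.
Ranks ≤ 5: {1.5, 1.5, 3, 4} → 4 values.

4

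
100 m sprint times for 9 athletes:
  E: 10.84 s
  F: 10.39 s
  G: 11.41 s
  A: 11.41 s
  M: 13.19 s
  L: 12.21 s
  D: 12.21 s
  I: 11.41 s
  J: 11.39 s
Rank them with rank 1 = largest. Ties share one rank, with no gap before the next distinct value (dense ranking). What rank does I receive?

3

Sorted (descending): 13.19, 12.21, 12.21, 11.41, 11.41, 11.41, 11.39, 10.84, 10.39
The 2 values of 12.21 share dense rank 2.
The 3 values of 11.41 share dense rank 3.
Remaining distinct values take the next consecutive integers.
I has value 11.41 s → rank 3.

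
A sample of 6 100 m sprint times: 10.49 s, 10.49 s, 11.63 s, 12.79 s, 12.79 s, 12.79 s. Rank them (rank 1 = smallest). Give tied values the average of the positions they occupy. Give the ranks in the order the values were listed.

Sorted (ascending): 10.49, 10.49, 11.63, 12.79, 12.79, 12.79
The 2 values of 10.49 occupy positions 1–2 → average rank (1+2)/2 = 1.5.
The 3 values of 12.79 occupy positions 4–6 → average rank 5.

1.5, 1.5, 3, 5, 5, 5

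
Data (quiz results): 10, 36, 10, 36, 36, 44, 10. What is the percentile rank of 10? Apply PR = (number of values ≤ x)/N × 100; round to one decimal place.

42.9

N = 7.
Strictly below 10: 0. Equal to 10: 3.
PR = 3/7 × 100 = 42.9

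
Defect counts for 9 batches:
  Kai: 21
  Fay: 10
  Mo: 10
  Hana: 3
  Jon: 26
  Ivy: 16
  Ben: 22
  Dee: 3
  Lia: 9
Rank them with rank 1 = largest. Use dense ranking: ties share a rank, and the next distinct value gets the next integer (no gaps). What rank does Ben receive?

2

Sorted (descending): 26, 22, 21, 16, 10, 10, 9, 3, 3
The 2 values of 10 share dense rank 5.
The 2 values of 3 share dense rank 7.
Remaining distinct values take the next consecutive integers.
Ben has value 22 → rank 2.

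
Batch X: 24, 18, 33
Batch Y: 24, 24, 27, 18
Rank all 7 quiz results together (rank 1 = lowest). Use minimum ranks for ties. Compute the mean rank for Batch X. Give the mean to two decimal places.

Sorted (ascending): 18, 18, 24, 24, 24, 27, 33
The 2 values of 18 occupy positions 1–2 → each gets rank 1.
The 3 values of 24 occupy positions 3–5 → each gets rank 3.
Batch X values → pooled ranks: 24→3, 18→1, 33→7
Mean rank = (3 + 1 + 7) / 3 = 3.67

3.67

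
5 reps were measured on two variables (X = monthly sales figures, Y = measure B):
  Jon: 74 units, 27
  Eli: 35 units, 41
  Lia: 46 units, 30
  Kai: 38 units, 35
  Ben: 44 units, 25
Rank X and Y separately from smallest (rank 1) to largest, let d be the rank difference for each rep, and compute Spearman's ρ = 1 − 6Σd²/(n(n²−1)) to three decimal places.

Ranks of variable 1: 5, 1, 4, 2, 3
Ranks of variable 2: 2, 5, 3, 4, 1
d = r₁ − r₂: 3, -4, 1, -2, 2
d²: 9, 16, 1, 4, 4; Σd² = 34
ρ = 1 − 6·34/(5·24) = 1 − 204/120 = -0.700

-0.700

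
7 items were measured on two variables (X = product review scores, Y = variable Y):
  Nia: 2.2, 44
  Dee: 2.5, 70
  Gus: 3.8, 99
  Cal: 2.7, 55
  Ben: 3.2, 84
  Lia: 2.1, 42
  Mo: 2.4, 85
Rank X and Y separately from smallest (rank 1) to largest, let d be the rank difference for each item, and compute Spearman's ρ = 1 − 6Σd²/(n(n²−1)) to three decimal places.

Ranks of variable 1: 2, 4, 7, 5, 6, 1, 3
Ranks of variable 2: 2, 4, 7, 3, 5, 1, 6
d = r₁ − r₂: 0, 0, 0, 2, 1, 0, -3
d²: 0, 0, 0, 4, 1, 0, 9; Σd² = 14
ρ = 1 − 6·14/(7·48) = 1 − 84/336 = 0.750

0.750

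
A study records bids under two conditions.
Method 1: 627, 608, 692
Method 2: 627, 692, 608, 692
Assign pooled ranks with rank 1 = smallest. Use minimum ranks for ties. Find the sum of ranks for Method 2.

Sorted (ascending): 608, 608, 627, 627, 692, 692, 692
The 2 values of 608 occupy positions 1–2 → each gets rank 1.
The 2 values of 627 occupy positions 3–4 → each gets rank 3.
The 3 values of 692 occupy positions 5–7 → each gets rank 5.
Method 2 values → pooled ranks: 627→3, 692→5, 608→1, 692→5
Rank sum = 3 + 5 + 1 + 5 = 14

14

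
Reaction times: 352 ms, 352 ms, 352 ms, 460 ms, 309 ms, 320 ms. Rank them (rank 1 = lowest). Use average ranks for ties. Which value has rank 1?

309

Sorted (ascending): 309, 320, 352, 352, 352, 460
The 3 values of 352 occupy positions 3–5 → average rank 4.
Rank 1 → value 309.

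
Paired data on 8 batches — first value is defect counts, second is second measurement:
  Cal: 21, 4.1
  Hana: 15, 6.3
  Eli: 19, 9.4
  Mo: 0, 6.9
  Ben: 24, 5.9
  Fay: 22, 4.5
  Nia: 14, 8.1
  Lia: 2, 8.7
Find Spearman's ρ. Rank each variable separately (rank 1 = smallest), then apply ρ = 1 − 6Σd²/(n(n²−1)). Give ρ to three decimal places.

-0.595

Ranks of variable 1: 6, 4, 5, 1, 8, 7, 3, 2
Ranks of variable 2: 1, 4, 8, 5, 3, 2, 6, 7
d = r₁ − r₂: 5, 0, -3, -4, 5, 5, -3, -5
d²: 25, 0, 9, 16, 25, 25, 9, 25; Σd² = 134
ρ = 1 − 6·134/(8·63) = 1 − 804/504 = -0.595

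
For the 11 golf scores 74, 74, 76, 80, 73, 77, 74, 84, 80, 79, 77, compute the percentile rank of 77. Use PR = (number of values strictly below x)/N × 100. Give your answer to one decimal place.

45.5

N = 11.
Strictly below 77: 5. Equal to 77: 2.
PR = 5/11 × 100 = 45.5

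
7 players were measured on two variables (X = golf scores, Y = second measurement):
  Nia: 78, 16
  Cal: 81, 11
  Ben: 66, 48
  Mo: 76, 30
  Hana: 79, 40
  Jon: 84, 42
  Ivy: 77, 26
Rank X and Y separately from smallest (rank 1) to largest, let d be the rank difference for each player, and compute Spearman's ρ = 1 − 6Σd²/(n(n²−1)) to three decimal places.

Ranks of variable 1: 4, 6, 1, 2, 5, 7, 3
Ranks of variable 2: 2, 1, 7, 4, 5, 6, 3
d = r₁ − r₂: 2, 5, -6, -2, 0, 1, 0
d²: 4, 25, 36, 4, 0, 1, 0; Σd² = 70
ρ = 1 − 6·70/(7·48) = 1 − 420/336 = -0.250

-0.250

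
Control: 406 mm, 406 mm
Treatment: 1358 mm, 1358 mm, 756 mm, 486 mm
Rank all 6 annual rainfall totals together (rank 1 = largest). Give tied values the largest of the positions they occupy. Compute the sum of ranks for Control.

12

Sorted (descending): 1358, 1358, 756, 486, 406, 406
The 2 values of 1358 occupy positions 1–2 → each gets rank 2.
The 2 values of 406 occupy positions 5–6 → each gets rank 6.
Control values → pooled ranks: 406→6, 406→6
Rank sum = 6 + 6 = 12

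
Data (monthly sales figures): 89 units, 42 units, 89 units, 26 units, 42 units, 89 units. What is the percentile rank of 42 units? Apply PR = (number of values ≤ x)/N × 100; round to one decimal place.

50.0

N = 6.
Strictly below 42: 1. Equal to 42: 2.
PR = 3/6 × 100 = 50.0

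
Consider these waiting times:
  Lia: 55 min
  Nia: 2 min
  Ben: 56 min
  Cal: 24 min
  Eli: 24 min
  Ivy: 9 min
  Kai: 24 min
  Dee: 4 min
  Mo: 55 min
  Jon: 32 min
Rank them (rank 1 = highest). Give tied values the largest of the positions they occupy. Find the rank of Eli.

7

Sorted (descending): 56, 55, 55, 32, 24, 24, 24, 9, 4, 2
The 2 values of 55 occupy positions 2–3 → each gets rank 3.
The 3 values of 24 occupy positions 5–7 → each gets rank 7.
Eli has value 24 min → rank 7.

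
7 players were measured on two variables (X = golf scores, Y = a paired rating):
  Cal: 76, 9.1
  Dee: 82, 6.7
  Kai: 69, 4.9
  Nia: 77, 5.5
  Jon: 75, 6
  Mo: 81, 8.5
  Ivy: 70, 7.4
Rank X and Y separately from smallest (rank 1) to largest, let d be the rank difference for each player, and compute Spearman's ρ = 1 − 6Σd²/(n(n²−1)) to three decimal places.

0.357

Ranks of variable 1: 4, 7, 1, 5, 3, 6, 2
Ranks of variable 2: 7, 4, 1, 2, 3, 6, 5
d = r₁ − r₂: -3, 3, 0, 3, 0, 0, -3
d²: 9, 9, 0, 9, 0, 0, 9; Σd² = 36
ρ = 1 − 6·36/(7·48) = 1 − 216/336 = 0.357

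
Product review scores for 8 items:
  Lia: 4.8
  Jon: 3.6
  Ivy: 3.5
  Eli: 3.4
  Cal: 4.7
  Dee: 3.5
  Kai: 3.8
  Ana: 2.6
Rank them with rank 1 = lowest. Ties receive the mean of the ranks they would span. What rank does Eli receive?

2

Sorted (ascending): 2.6, 3.4, 3.5, 3.5, 3.6, 3.8, 4.7, 4.8
The 2 values of 3.5 occupy positions 3–4 → average rank (3+4)/2 = 3.5.
Eli has value 3.4 → rank 2.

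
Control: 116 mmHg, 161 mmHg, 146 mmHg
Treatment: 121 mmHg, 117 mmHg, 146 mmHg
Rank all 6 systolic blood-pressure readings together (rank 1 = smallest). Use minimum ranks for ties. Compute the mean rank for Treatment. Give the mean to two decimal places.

3.00

Sorted (ascending): 116, 117, 121, 146, 146, 161
The 2 values of 146 occupy positions 4–5 → each gets rank 4.
Treatment values → pooled ranks: 121→3, 117→2, 146→4
Mean rank = (3 + 2 + 4) / 3 = 3.00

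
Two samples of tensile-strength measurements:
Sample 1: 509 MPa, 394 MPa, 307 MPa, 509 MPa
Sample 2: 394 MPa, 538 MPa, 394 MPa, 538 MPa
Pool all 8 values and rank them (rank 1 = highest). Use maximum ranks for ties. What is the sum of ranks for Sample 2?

18

Sorted (descending): 538, 538, 509, 509, 394, 394, 394, 307
The 2 values of 538 occupy positions 1–2 → each gets rank 2.
The 2 values of 509 occupy positions 3–4 → each gets rank 4.
The 3 values of 394 occupy positions 5–7 → each gets rank 7.
Sample 2 values → pooled ranks: 394→7, 538→2, 394→7, 538→2
Rank sum = 7 + 2 + 7 + 2 = 18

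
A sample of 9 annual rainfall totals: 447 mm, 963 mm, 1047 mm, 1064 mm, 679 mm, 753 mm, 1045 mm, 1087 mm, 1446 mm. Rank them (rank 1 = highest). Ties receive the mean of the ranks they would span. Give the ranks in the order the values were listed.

Sorted (descending): 1446, 1087, 1064, 1047, 1045, 963, 753, 679, 447
No ties — each value takes its position as its rank.

9, 6, 4, 3, 8, 7, 5, 2, 1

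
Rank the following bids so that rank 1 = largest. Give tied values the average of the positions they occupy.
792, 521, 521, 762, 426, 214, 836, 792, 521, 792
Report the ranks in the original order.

Sorted (descending): 836, 792, 792, 792, 762, 521, 521, 521, 426, 214
The 3 values of 792 occupy positions 2–4 → average rank 3.
The 3 values of 521 occupy positions 6–8 → average rank 7.

3, 7, 7, 5, 9, 10, 1, 3, 7, 3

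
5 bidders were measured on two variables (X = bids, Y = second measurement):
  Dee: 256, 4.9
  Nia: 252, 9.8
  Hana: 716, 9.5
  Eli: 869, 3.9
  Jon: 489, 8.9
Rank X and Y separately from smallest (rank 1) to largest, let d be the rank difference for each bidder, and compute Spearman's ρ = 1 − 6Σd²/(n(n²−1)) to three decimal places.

-0.600

Ranks of variable 1: 2, 1, 4, 5, 3
Ranks of variable 2: 2, 5, 4, 1, 3
d = r₁ − r₂: 0, -4, 0, 4, 0
d²: 0, 16, 0, 16, 0; Σd² = 32
ρ = 1 − 6·32/(5·24) = 1 − 192/120 = -0.600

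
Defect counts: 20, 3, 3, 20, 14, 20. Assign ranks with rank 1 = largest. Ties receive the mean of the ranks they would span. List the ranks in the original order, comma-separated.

2, 5.5, 5.5, 2, 4, 2

Sorted (descending): 20, 20, 20, 14, 3, 3
The 3 values of 20 occupy positions 1–3 → average rank 2.
The 2 values of 3 occupy positions 5–6 → average rank (5+6)/2 = 5.5.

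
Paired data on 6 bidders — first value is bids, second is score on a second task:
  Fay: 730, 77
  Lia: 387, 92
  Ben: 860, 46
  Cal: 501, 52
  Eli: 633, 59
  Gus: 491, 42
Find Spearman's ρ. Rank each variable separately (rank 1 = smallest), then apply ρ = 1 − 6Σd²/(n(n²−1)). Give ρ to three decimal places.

-0.200

Ranks of variable 1: 5, 1, 6, 3, 4, 2
Ranks of variable 2: 5, 6, 2, 3, 4, 1
d = r₁ − r₂: 0, -5, 4, 0, 0, 1
d²: 0, 25, 16, 0, 0, 1; Σd² = 42
ρ = 1 − 6·42/(6·35) = 1 − 252/210 = -0.200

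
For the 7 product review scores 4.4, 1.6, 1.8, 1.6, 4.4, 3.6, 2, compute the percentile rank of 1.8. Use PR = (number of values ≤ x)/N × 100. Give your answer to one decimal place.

42.9

N = 7.
Strictly below 1.8: 2. Equal to 1.8: 1.
PR = 3/7 × 100 = 42.9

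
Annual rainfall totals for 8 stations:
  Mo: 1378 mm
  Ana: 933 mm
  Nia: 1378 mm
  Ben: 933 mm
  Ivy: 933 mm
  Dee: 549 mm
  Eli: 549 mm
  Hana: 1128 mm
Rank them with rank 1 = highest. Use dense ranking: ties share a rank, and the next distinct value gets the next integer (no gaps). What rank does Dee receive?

Sorted (descending): 1378, 1378, 1128, 933, 933, 933, 549, 549
The 2 values of 1378 share dense rank 1.
The 3 values of 933 share dense rank 3.
The 2 values of 549 share dense rank 4.
Remaining distinct values take the next consecutive integers.
Dee has value 549 mm → rank 4.

4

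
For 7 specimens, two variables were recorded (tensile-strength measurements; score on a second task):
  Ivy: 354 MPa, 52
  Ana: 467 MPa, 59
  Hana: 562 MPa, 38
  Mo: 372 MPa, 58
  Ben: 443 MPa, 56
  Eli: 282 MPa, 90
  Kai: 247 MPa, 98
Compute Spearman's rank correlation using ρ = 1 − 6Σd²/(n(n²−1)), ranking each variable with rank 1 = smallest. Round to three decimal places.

Ranks of variable 1: 3, 6, 7, 4, 5, 2, 1
Ranks of variable 2: 2, 5, 1, 4, 3, 6, 7
d = r₁ − r₂: 1, 1, 6, 0, 2, -4, -6
d²: 1, 1, 36, 0, 4, 16, 36; Σd² = 94
ρ = 1 − 6·94/(7·48) = 1 − 564/336 = -0.679

-0.679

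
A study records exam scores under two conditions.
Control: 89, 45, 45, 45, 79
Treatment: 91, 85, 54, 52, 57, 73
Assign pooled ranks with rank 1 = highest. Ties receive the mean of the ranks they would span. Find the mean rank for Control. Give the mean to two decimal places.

Sorted (descending): 91, 89, 85, 79, 73, 57, 54, 52, 45, 45, 45
The 3 values of 45 occupy positions 9–11 → average rank 10.
Control values → pooled ranks: 89→2, 45→10, 45→10, 45→10, 79→4
Mean rank = (2 + 10 + 10 + 10 + 4) / 5 = 7.20

7.20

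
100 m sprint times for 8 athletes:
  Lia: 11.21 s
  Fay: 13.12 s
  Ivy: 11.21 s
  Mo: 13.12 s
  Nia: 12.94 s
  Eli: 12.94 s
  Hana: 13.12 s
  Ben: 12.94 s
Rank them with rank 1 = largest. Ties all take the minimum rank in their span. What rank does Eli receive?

4

Sorted (descending): 13.12, 13.12, 13.12, 12.94, 12.94, 12.94, 11.21, 11.21
The 3 values of 13.12 occupy positions 1–3 → each gets rank 1.
The 3 values of 12.94 occupy positions 4–6 → each gets rank 4.
The 2 values of 11.21 occupy positions 7–8 → each gets rank 7.
Eli has value 12.94 s → rank 4.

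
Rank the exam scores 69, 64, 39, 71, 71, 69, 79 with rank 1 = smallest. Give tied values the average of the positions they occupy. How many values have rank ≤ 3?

Sorted (ascending): 39, 64, 69, 69, 71, 71, 79
The 2 values of 69 occupy positions 3–4 → average rank (3+4)/2 = 3.5.
The 2 values of 71 occupy positions 5–6 → average rank (5+6)/2 = 5.5.
Ranks ≤ 3: {1, 2} → 2 values.

2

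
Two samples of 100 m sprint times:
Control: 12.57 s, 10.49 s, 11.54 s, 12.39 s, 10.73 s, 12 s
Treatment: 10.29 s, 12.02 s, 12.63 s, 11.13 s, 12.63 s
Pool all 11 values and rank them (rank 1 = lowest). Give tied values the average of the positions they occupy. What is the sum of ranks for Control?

Sorted (ascending): 10.29, 10.49, 10.73, 11.13, 11.54, 12, 12.02, 12.39, 12.57, 12.63, 12.63
The 2 values of 12.63 occupy positions 10–11 → average rank (10+11)/2 = 10.5.
Control values → pooled ranks: 12.57→9, 10.49→2, 11.54→5, 12.39→8, 10.73→3, 12→6
Rank sum = 9 + 2 + 5 + 8 + 3 + 6 = 33

33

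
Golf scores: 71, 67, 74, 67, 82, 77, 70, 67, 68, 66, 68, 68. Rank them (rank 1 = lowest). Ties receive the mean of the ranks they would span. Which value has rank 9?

Sorted (ascending): 66, 67, 67, 67, 68, 68, 68, 70, 71, 74, 77, 82
The 3 values of 67 occupy positions 2–4 → average rank 3.
The 3 values of 68 occupy positions 5–7 → average rank 6.
Rank 9 → value 71.

71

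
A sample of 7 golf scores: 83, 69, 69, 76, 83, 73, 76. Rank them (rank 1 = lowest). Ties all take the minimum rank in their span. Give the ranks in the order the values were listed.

Sorted (ascending): 69, 69, 73, 76, 76, 83, 83
The 2 values of 69 occupy positions 1–2 → each gets rank 1.
The 2 values of 76 occupy positions 4–5 → each gets rank 4.
The 2 values of 83 occupy positions 6–7 → each gets rank 6.

6, 1, 1, 4, 6, 3, 4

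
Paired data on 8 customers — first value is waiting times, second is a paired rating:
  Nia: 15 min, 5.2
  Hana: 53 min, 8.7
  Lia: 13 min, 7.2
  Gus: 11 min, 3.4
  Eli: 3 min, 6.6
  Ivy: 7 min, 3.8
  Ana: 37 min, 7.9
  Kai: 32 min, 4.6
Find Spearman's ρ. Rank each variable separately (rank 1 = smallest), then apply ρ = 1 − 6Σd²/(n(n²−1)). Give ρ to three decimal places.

0.595

Ranks of variable 1: 5, 8, 4, 3, 1, 2, 7, 6
Ranks of variable 2: 4, 8, 6, 1, 5, 2, 7, 3
d = r₁ − r₂: 1, 0, -2, 2, -4, 0, 0, 3
d²: 1, 0, 4, 4, 16, 0, 0, 9; Σd² = 34
ρ = 1 − 6·34/(8·63) = 1 − 204/504 = 0.595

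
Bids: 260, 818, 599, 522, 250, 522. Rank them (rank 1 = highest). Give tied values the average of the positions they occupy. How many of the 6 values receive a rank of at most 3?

2

Sorted (descending): 818, 599, 522, 522, 260, 250
The 2 values of 522 occupy positions 3–4 → average rank (3+4)/2 = 3.5.
Ranks ≤ 3: {1, 2} → 2 values.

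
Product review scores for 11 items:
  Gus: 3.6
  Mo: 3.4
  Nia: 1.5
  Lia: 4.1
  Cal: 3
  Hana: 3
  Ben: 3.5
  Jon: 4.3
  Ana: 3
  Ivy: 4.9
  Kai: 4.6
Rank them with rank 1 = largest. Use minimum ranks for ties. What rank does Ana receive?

8

Sorted (descending): 4.9, 4.6, 4.3, 4.1, 3.6, 3.5, 3.4, 3, 3, 3, 1.5
The 3 values of 3 occupy positions 8–10 → each gets rank 8.
Ana has value 3 → rank 8.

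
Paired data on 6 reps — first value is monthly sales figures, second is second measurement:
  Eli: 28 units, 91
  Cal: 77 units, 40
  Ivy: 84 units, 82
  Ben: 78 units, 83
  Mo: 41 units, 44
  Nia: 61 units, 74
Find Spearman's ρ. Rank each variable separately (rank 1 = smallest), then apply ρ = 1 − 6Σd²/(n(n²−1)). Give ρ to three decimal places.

Ranks of variable 1: 1, 4, 6, 5, 2, 3
Ranks of variable 2: 6, 1, 4, 5, 2, 3
d = r₁ − r₂: -5, 3, 2, 0, 0, 0
d²: 25, 9, 4, 0, 0, 0; Σd² = 38
ρ = 1 − 6·38/(6·35) = 1 − 228/210 = -0.086

-0.086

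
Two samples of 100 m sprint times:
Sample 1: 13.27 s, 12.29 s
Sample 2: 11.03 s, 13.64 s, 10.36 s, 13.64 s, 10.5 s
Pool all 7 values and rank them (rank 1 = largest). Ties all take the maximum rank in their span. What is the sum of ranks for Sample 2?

Sorted (descending): 13.64, 13.64, 13.27, 12.29, 11.03, 10.5, 10.36
The 2 values of 13.64 occupy positions 1–2 → each gets rank 2.
Sample 2 values → pooled ranks: 11.03→5, 13.64→2, 10.36→7, 13.64→2, 10.5→6
Rank sum = 5 + 2 + 7 + 2 + 6 = 22

22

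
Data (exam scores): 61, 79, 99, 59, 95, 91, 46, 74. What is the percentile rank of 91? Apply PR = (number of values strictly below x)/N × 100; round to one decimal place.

N = 8.
Strictly below 91: 5. Equal to 91: 1.
PR = 5/8 × 100 = 62.5

62.5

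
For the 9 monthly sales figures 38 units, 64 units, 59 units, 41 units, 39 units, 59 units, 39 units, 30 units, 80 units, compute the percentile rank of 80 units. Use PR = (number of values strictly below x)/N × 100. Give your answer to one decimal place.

88.9

N = 9.
Strictly below 80: 8. Equal to 80: 1.
PR = 8/9 × 100 = 88.9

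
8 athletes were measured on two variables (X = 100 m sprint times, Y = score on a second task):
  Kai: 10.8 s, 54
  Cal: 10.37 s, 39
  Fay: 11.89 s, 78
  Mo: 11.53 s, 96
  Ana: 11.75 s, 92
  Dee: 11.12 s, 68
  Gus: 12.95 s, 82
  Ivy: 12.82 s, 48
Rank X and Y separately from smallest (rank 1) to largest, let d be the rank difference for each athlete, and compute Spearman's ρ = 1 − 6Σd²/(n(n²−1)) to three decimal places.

Ranks of variable 1: 2, 1, 6, 4, 5, 3, 8, 7
Ranks of variable 2: 3, 1, 5, 8, 7, 4, 6, 2
d = r₁ − r₂: -1, 0, 1, -4, -2, -1, 2, 5
d²: 1, 0, 1, 16, 4, 1, 4, 25; Σd² = 52
ρ = 1 − 6·52/(8·63) = 1 − 312/504 = 0.381

0.381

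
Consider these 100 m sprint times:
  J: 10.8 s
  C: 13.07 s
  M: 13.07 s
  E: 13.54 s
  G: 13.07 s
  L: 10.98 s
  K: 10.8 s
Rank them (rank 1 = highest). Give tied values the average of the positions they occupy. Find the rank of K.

Sorted (descending): 13.54, 13.07, 13.07, 13.07, 10.98, 10.8, 10.8
The 3 values of 13.07 occupy positions 2–4 → average rank 3.
The 2 values of 10.8 occupy positions 6–7 → average rank (6+7)/2 = 6.5.
K has value 10.8 s → rank 6.5.

6.5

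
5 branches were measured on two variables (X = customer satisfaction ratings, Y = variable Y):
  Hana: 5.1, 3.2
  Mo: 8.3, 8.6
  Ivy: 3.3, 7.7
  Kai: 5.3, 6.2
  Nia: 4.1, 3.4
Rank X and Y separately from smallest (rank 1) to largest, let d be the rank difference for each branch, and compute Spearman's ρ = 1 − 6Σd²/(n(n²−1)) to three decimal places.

0.300

Ranks of variable 1: 3, 5, 1, 4, 2
Ranks of variable 2: 1, 5, 4, 3, 2
d = r₁ − r₂: 2, 0, -3, 1, 0
d²: 4, 0, 9, 1, 0; Σd² = 14
ρ = 1 − 6·14/(5·24) = 1 − 84/120 = 0.300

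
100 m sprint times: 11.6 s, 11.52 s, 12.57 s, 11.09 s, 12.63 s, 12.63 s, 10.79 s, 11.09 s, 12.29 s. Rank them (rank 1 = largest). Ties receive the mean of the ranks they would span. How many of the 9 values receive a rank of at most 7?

6

Sorted (descending): 12.63, 12.63, 12.57, 12.29, 11.6, 11.52, 11.09, 11.09, 10.79
The 2 values of 12.63 occupy positions 1–2 → average rank (1+2)/2 = 1.5.
The 2 values of 11.09 occupy positions 7–8 → average rank (7+8)/2 = 7.5.
Ranks ≤ 7: {1.5, 1.5, 3, 4, 5, 6} → 6 values.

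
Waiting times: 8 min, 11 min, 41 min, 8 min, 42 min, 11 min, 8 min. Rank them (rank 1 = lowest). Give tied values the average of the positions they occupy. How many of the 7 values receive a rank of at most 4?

Sorted (ascending): 8, 8, 8, 11, 11, 41, 42
The 3 values of 8 occupy positions 1–3 → average rank 2.
The 2 values of 11 occupy positions 4–5 → average rank (4+5)/2 = 4.5.
Ranks ≤ 4: {2, 2, 2} → 3 values.

3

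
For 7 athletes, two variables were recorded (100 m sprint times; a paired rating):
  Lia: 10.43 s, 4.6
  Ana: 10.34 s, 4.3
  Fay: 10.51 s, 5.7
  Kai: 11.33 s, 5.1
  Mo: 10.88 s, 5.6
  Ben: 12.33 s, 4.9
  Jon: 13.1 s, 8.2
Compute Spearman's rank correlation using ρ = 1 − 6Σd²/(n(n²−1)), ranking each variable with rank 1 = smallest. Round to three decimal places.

Ranks of variable 1: 2, 1, 3, 5, 4, 6, 7
Ranks of variable 2: 2, 1, 6, 4, 5, 3, 7
d = r₁ − r₂: 0, 0, -3, 1, -1, 3, 0
d²: 0, 0, 9, 1, 1, 9, 0; Σd² = 20
ρ = 1 − 6·20/(7·48) = 1 − 120/336 = 0.643

0.643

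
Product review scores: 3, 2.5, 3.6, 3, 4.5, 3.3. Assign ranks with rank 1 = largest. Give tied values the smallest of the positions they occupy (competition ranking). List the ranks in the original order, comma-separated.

Sorted (descending): 4.5, 3.6, 3.3, 3, 3, 2.5
The 2 values of 3 occupy positions 4–5 → each gets rank 4.

4, 6, 2, 4, 1, 3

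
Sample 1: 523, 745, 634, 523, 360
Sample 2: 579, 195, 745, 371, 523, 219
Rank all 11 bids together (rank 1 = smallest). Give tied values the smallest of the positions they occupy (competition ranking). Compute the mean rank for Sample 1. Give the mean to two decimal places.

6.40

Sorted (ascending): 195, 219, 360, 371, 523, 523, 523, 579, 634, 745, 745
The 3 values of 523 occupy positions 5–7 → each gets rank 5.
The 2 values of 745 occupy positions 10–11 → each gets rank 10.
Sample 1 values → pooled ranks: 523→5, 745→10, 634→9, 523→5, 360→3
Mean rank = (5 + 10 + 9 + 5 + 3) / 5 = 6.40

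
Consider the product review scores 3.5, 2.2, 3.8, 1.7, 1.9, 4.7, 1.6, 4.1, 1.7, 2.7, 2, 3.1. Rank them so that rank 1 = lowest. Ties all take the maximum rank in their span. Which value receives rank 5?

Sorted (ascending): 1.6, 1.7, 1.7, 1.9, 2, 2.2, 2.7, 3.1, 3.5, 3.8, 4.1, 4.7
The 2 values of 1.7 occupy positions 2–3 → each gets rank 3.
Rank 5 → value 2.

2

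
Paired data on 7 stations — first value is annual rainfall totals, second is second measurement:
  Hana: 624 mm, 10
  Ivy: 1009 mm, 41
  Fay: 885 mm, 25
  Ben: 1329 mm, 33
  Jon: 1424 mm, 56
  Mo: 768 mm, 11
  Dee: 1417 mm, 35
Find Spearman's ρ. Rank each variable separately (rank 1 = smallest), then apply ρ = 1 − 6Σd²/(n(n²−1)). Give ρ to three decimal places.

0.893

Ranks of variable 1: 1, 4, 3, 5, 7, 2, 6
Ranks of variable 2: 1, 6, 3, 4, 7, 2, 5
d = r₁ − r₂: 0, -2, 0, 1, 0, 0, 1
d²: 0, 4, 0, 1, 0, 0, 1; Σd² = 6
ρ = 1 − 6·6/(7·48) = 1 − 36/336 = 0.893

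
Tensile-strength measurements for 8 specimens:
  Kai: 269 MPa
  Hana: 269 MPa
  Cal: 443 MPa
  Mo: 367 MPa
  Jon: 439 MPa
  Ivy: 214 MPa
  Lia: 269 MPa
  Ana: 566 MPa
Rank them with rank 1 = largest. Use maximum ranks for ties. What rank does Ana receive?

1

Sorted (descending): 566, 443, 439, 367, 269, 269, 269, 214
The 3 values of 269 occupy positions 5–7 → each gets rank 7.
Ana has value 566 MPa → rank 1.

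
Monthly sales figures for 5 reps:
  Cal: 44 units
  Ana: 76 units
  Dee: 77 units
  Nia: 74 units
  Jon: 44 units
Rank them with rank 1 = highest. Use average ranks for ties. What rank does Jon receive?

4.5

Sorted (descending): 77, 76, 74, 44, 44
The 2 values of 44 occupy positions 4–5 → average rank (4+5)/2 = 4.5.
Jon has value 44 units → rank 4.5.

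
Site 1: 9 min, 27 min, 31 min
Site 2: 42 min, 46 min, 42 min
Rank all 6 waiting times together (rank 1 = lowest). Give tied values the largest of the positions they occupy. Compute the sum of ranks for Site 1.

Sorted (ascending): 9, 27, 31, 42, 42, 46
The 2 values of 42 occupy positions 4–5 → each gets rank 5.
Site 1 values → pooled ranks: 9→1, 27→2, 31→3
Rank sum = 1 + 2 + 3 = 6

6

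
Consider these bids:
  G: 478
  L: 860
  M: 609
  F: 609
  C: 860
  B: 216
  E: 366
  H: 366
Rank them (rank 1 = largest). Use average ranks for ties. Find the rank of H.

6.5

Sorted (descending): 860, 860, 609, 609, 478, 366, 366, 216
The 2 values of 860 occupy positions 1–2 → average rank (1+2)/2 = 1.5.
The 2 values of 609 occupy positions 3–4 → average rank (3+4)/2 = 3.5.
The 2 values of 366 occupy positions 6–7 → average rank (6+7)/2 = 6.5.
H has value 366 → rank 6.5.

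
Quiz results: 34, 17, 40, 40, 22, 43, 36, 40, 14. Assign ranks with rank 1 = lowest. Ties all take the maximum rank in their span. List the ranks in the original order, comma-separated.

4, 2, 8, 8, 3, 9, 5, 8, 1

Sorted (ascending): 14, 17, 22, 34, 36, 40, 40, 40, 43
The 3 values of 40 occupy positions 6–8 → each gets rank 8.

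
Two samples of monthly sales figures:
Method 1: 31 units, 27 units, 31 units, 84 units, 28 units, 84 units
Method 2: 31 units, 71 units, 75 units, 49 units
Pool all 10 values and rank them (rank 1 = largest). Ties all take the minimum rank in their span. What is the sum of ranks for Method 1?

Sorted (descending): 84, 84, 75, 71, 49, 31, 31, 31, 28, 27
The 2 values of 84 occupy positions 1–2 → each gets rank 1.
The 3 values of 31 occupy positions 6–8 → each gets rank 6.
Method 1 values → pooled ranks: 31→6, 27→10, 31→6, 84→1, 28→9, 84→1
Rank sum = 6 + 10 + 6 + 1 + 9 + 1 = 33

33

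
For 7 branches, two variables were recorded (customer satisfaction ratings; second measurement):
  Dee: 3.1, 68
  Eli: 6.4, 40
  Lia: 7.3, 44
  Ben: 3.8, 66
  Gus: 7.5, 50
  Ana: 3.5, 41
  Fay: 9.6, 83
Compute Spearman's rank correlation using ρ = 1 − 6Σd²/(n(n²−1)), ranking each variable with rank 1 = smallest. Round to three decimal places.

0.179

Ranks of variable 1: 1, 4, 5, 3, 6, 2, 7
Ranks of variable 2: 6, 1, 3, 5, 4, 2, 7
d = r₁ − r₂: -5, 3, 2, -2, 2, 0, 0
d²: 25, 9, 4, 4, 4, 0, 0; Σd² = 46
ρ = 1 − 6·46/(7·48) = 1 − 276/336 = 0.179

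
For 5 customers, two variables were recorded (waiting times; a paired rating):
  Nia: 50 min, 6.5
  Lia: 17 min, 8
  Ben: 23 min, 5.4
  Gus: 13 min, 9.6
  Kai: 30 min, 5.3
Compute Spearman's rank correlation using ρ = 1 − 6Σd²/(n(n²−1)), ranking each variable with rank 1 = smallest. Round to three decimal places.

Ranks of variable 1: 5, 2, 3, 1, 4
Ranks of variable 2: 3, 4, 2, 5, 1
d = r₁ − r₂: 2, -2, 1, -4, 3
d²: 4, 4, 1, 16, 9; Σd² = 34
ρ = 1 − 6·34/(5·24) = 1 − 204/120 = -0.700

-0.700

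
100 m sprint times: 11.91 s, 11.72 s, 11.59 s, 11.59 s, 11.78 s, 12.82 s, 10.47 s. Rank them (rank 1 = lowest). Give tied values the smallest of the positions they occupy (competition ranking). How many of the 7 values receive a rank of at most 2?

3

Sorted (ascending): 10.47, 11.59, 11.59, 11.72, 11.78, 11.91, 12.82
The 2 values of 11.59 occupy positions 2–3 → each gets rank 2.
Ranks ≤ 2: {1, 2, 2} → 3 values.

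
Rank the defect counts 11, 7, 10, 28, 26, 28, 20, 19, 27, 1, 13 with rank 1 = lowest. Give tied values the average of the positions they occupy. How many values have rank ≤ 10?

Sorted (ascending): 1, 7, 10, 11, 13, 19, 20, 26, 27, 28, 28
The 2 values of 28 occupy positions 10–11 → average rank (10+11)/2 = 10.5.
Ranks ≤ 10: {1, 2, 3, 4, 5, 6, 7, 8, 9} → 9 values.

9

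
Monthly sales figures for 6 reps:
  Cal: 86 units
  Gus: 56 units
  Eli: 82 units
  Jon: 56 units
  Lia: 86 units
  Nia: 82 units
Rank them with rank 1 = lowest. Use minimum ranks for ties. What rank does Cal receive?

Sorted (ascending): 56, 56, 82, 82, 86, 86
The 2 values of 56 occupy positions 1–2 → each gets rank 1.
The 2 values of 82 occupy positions 3–4 → each gets rank 3.
The 2 values of 86 occupy positions 5–6 → each gets rank 5.
Cal has value 86 units → rank 5.

5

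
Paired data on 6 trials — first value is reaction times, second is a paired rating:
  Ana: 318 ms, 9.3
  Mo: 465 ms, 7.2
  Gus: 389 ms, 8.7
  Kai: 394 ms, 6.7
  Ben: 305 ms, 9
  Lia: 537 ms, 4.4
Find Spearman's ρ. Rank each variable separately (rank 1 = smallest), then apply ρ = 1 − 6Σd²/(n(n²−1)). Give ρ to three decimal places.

-0.886

Ranks of variable 1: 2, 5, 3, 4, 1, 6
Ranks of variable 2: 6, 3, 4, 2, 5, 1
d = r₁ − r₂: -4, 2, -1, 2, -4, 5
d²: 16, 4, 1, 4, 16, 25; Σd² = 66
ρ = 1 − 6·66/(6·35) = 1 − 396/210 = -0.886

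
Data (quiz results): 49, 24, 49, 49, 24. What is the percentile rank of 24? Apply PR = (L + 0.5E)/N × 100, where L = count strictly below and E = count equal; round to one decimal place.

20.0

N = 5.
Strictly below 24: 0. Equal to 24: 2.
PR = (0 + 0.5·2)/5 × 100 = 20.0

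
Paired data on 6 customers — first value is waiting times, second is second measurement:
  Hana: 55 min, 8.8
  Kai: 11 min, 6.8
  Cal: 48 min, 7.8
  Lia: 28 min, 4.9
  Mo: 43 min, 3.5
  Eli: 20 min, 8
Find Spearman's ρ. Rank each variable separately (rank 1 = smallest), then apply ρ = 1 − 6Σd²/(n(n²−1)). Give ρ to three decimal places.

0.314

Ranks of variable 1: 6, 1, 5, 3, 4, 2
Ranks of variable 2: 6, 3, 4, 2, 1, 5
d = r₁ − r₂: 0, -2, 1, 1, 3, -3
d²: 0, 4, 1, 1, 9, 9; Σd² = 24
ρ = 1 − 6·24/(6·35) = 1 − 144/210 = 0.314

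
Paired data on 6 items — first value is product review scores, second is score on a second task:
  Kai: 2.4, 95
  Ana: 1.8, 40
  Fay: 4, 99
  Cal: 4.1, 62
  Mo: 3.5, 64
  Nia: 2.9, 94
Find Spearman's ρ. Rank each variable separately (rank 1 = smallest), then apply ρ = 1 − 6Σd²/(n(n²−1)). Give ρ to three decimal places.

Ranks of variable 1: 2, 1, 5, 6, 4, 3
Ranks of variable 2: 5, 1, 6, 2, 3, 4
d = r₁ − r₂: -3, 0, -1, 4, 1, -1
d²: 9, 0, 1, 16, 1, 1; Σd² = 28
ρ = 1 − 6·28/(6·35) = 1 − 168/210 = 0.200

0.200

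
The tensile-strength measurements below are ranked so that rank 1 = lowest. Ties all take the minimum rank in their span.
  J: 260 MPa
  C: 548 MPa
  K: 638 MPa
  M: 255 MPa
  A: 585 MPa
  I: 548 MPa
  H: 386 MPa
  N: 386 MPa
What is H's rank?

Sorted (ascending): 255, 260, 386, 386, 548, 548, 585, 638
The 2 values of 386 occupy positions 3–4 → each gets rank 3.
The 2 values of 548 occupy positions 5–6 → each gets rank 5.
H has value 386 MPa → rank 3.

3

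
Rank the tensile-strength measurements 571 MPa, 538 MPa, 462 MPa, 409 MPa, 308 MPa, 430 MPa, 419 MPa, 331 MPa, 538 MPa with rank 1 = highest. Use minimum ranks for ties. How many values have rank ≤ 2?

3

Sorted (descending): 571, 538, 538, 462, 430, 419, 409, 331, 308
The 2 values of 538 occupy positions 2–3 → each gets rank 2.
Ranks ≤ 2: {1, 2, 2} → 3 values.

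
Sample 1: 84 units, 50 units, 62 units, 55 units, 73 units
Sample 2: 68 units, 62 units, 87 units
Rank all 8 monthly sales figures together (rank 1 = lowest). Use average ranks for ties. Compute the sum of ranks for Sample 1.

Sorted (ascending): 50, 55, 62, 62, 68, 73, 84, 87
The 2 values of 62 occupy positions 3–4 → average rank (3+4)/2 = 3.5.
Sample 1 values → pooled ranks: 84→7, 50→1, 62→3.5, 55→2, 73→6
Rank sum = 7 + 1 + 3.5 + 2 + 6 = 19.5

19.5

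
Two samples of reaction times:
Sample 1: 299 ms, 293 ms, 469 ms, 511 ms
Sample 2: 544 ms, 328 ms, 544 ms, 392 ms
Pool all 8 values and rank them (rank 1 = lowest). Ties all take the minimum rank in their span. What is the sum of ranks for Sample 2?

21

Sorted (ascending): 293, 299, 328, 392, 469, 511, 544, 544
The 2 values of 544 occupy positions 7–8 → each gets rank 7.
Sample 2 values → pooled ranks: 544→7, 328→3, 544→7, 392→4
Rank sum = 7 + 3 + 7 + 4 = 21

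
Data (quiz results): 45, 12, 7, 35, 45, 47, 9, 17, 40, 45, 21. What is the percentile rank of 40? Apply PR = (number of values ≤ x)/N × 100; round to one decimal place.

63.6

N = 11.
Strictly below 40: 6. Equal to 40: 1.
PR = 7/11 × 100 = 63.6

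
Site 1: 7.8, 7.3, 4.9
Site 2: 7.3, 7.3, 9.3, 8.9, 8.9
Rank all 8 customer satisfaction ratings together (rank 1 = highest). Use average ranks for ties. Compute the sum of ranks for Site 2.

Sorted (descending): 9.3, 8.9, 8.9, 7.8, 7.3, 7.3, 7.3, 4.9
The 2 values of 8.9 occupy positions 2–3 → average rank (2+3)/2 = 2.5.
The 3 values of 7.3 occupy positions 5–7 → average rank 6.
Site 2 values → pooled ranks: 7.3→6, 7.3→6, 9.3→1, 8.9→2.5, 8.9→2.5
Rank sum = 6 + 6 + 1 + 2.5 + 2.5 = 18

18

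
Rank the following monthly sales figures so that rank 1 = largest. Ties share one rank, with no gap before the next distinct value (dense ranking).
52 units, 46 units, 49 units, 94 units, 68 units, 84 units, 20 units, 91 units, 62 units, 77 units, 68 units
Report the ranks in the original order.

7, 9, 8, 1, 5, 3, 10, 2, 6, 4, 5

Sorted (descending): 94, 91, 84, 77, 68, 68, 62, 52, 49, 46, 20
The 2 values of 68 share dense rank 5.
Remaining distinct values take the next consecutive integers.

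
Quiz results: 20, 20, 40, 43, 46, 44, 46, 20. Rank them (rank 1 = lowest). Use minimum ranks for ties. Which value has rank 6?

44

Sorted (ascending): 20, 20, 20, 40, 43, 44, 46, 46
The 3 values of 20 occupy positions 1–3 → each gets rank 1.
The 2 values of 46 occupy positions 7–8 → each gets rank 7.
Rank 6 → value 44.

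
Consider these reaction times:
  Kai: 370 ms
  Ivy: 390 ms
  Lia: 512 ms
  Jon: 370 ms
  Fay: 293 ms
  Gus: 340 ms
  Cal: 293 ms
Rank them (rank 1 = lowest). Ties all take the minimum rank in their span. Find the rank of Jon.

Sorted (ascending): 293, 293, 340, 370, 370, 390, 512
The 2 values of 293 occupy positions 1–2 → each gets rank 1.
The 2 values of 370 occupy positions 4–5 → each gets rank 4.
Jon has value 370 ms → rank 4.

4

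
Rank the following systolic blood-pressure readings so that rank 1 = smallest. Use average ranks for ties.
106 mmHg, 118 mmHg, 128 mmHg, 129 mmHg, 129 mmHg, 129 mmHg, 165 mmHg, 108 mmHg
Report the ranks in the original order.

1, 3, 4, 6, 6, 6, 8, 2

Sorted (ascending): 106, 108, 118, 128, 129, 129, 129, 165
The 3 values of 129 occupy positions 5–7 → average rank 6.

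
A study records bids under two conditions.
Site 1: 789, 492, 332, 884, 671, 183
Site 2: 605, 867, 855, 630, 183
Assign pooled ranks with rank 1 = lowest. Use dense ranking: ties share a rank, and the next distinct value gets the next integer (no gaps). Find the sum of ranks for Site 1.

Sorted (ascending): 183, 183, 332, 492, 605, 630, 671, 789, 855, 867, 884
The 2 values of 183 share dense rank 1.
Remaining distinct values take the next consecutive integers.
Site 1 values → pooled ranks: 789→7, 492→3, 332→2, 884→10, 671→6, 183→1
Rank sum = 7 + 3 + 2 + 10 + 6 + 1 = 29

29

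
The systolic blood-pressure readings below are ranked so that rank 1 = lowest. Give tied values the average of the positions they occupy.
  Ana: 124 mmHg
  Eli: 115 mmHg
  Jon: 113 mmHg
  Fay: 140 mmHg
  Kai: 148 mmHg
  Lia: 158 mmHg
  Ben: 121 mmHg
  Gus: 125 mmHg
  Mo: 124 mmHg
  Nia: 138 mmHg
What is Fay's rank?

8

Sorted (ascending): 113, 115, 121, 124, 124, 125, 138, 140, 148, 158
The 2 values of 124 occupy positions 4–5 → average rank (4+5)/2 = 4.5.
Fay has value 140 mmHg → rank 8.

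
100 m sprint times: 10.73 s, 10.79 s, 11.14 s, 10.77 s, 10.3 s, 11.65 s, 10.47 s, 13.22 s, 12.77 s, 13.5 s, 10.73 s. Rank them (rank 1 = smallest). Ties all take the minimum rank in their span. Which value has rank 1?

Sorted (ascending): 10.3, 10.47, 10.73, 10.73, 10.77, 10.79, 11.14, 11.65, 12.77, 13.22, 13.5
The 2 values of 10.73 occupy positions 3–4 → each gets rank 3.
Rank 1 → value 10.3.

10.3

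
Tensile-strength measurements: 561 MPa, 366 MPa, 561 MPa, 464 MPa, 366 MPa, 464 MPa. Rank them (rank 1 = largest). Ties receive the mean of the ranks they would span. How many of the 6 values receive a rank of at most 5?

4

Sorted (descending): 561, 561, 464, 464, 366, 366
The 2 values of 561 occupy positions 1–2 → average rank (1+2)/2 = 1.5.
The 2 values of 464 occupy positions 3–4 → average rank (3+4)/2 = 3.5.
The 2 values of 366 occupy positions 5–6 → average rank (5+6)/2 = 5.5.
Ranks ≤ 5: {1.5, 1.5, 3.5, 3.5} → 4 values.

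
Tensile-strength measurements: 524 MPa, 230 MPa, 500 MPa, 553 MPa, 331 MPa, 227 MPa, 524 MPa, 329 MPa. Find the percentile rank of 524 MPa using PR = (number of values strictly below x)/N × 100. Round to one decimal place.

N = 8.
Strictly below 524: 5. Equal to 524: 2.
PR = 5/8 × 100 = 62.5

62.5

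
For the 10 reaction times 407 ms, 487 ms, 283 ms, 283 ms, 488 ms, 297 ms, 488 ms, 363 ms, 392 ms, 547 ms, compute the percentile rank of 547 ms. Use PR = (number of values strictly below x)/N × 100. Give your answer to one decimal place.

N = 10.
Strictly below 547: 9. Equal to 547: 1.
PR = 9/10 × 100 = 90.0

90.0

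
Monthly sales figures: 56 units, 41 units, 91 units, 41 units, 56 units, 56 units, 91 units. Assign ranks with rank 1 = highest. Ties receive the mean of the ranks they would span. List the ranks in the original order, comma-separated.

Sorted (descending): 91, 91, 56, 56, 56, 41, 41
The 2 values of 91 occupy positions 1–2 → average rank (1+2)/2 = 1.5.
The 3 values of 56 occupy positions 3–5 → average rank 4.
The 2 values of 41 occupy positions 6–7 → average rank (6+7)/2 = 6.5.

4, 6.5, 1.5, 6.5, 4, 4, 1.5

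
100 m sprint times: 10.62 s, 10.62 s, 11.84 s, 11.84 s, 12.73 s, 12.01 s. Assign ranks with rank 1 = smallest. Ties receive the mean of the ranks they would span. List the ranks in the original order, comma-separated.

Sorted (ascending): 10.62, 10.62, 11.84, 11.84, 12.01, 12.73
The 2 values of 10.62 occupy positions 1–2 → average rank (1+2)/2 = 1.5.
The 2 values of 11.84 occupy positions 3–4 → average rank (3+4)/2 = 3.5.

1.5, 1.5, 3.5, 3.5, 6, 5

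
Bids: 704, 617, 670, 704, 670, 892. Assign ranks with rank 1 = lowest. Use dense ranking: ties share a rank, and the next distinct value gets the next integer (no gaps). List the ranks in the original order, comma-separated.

Sorted (ascending): 617, 670, 670, 704, 704, 892
The 2 values of 670 share dense rank 2.
The 2 values of 704 share dense rank 3.
Remaining distinct values take the next consecutive integers.

3, 1, 2, 3, 2, 4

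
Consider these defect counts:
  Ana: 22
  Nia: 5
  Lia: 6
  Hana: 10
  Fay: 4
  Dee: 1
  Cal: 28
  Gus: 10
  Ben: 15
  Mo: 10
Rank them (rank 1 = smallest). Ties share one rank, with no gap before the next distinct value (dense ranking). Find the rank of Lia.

Sorted (ascending): 1, 4, 5, 6, 10, 10, 10, 15, 22, 28
The 3 values of 10 share dense rank 5.
Remaining distinct values take the next consecutive integers.
Lia has value 6 → rank 4.

4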